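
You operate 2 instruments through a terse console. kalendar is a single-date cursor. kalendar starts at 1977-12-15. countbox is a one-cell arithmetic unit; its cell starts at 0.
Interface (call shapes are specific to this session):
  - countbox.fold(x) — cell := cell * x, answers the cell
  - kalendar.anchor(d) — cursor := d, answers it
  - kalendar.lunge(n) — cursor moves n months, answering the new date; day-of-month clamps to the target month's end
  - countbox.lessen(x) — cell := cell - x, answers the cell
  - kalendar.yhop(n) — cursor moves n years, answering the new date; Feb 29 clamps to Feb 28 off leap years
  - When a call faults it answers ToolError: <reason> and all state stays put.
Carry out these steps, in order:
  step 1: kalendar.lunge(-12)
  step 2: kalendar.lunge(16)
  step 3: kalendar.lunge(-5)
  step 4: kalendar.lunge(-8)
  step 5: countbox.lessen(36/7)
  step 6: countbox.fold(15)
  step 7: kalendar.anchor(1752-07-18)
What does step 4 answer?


·→ kalendar.lunge(n='-12')
·← 1976-12-15
·→ kalendar.lunge(n='16')
·← 1978-04-15
·→ kalendar.lunge(n='-5')
·← 1977-11-15
·→ kalendar.lunge(n='-8')
·← 1977-03-15
·→ countbox.lessen(x='36/7')
·← -36/7
·→ countbox.fold(x='15')
·← -540/7
·→ kalendar.anchor(d='1752-07-18')
·← 1752-07-18

Answer: 1977-03-15


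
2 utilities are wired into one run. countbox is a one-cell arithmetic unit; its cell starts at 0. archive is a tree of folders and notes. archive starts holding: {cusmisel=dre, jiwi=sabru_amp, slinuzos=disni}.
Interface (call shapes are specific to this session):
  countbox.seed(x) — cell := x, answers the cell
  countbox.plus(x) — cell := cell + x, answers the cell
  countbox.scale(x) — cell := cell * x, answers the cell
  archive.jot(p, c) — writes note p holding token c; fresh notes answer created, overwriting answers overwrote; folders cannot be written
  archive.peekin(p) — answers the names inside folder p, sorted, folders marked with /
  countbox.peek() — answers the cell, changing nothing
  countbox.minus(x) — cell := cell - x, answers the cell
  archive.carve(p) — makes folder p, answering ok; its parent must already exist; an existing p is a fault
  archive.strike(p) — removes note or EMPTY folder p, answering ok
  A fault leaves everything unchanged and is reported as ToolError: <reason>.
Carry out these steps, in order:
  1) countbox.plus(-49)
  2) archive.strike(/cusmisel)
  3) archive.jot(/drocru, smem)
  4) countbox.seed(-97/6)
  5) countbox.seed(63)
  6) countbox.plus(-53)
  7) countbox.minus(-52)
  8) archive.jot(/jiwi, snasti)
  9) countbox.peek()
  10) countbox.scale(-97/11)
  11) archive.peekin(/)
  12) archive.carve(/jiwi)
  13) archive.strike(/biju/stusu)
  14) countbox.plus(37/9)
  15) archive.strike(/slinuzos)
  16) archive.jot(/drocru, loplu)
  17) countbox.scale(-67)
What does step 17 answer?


# countbox.plus(x→-49) => -49
# archive.strike(p→/cusmisel) => ok
# archive.jot(p→/drocru, c→smem) => created
# countbox.seed(x→-97/6) => -97/6
# countbox.seed(x→63) => 63
# countbox.plus(x→-53) => 10
# countbox.minus(x→-52) => 62
# archive.jot(p→/jiwi, c→snasti) => overwrote
# countbox.peek() => 62
# countbox.scale(x→-97/11) => -6014/11
# archive.peekin(p→/) => [drocru, jiwi, slinuzos]
# archive.carve(p→/jiwi) => ToolError: exists
# archive.strike(p→/biju/stusu) => ToolError: not found
# countbox.plus(x→37/9) => -53719/99
# archive.strike(p→/slinuzos) => ok
# archive.jot(p→/drocru, c→loplu) => overwrote
# countbox.scale(x→-67) => 3599173/99

Answer: 3599173/99


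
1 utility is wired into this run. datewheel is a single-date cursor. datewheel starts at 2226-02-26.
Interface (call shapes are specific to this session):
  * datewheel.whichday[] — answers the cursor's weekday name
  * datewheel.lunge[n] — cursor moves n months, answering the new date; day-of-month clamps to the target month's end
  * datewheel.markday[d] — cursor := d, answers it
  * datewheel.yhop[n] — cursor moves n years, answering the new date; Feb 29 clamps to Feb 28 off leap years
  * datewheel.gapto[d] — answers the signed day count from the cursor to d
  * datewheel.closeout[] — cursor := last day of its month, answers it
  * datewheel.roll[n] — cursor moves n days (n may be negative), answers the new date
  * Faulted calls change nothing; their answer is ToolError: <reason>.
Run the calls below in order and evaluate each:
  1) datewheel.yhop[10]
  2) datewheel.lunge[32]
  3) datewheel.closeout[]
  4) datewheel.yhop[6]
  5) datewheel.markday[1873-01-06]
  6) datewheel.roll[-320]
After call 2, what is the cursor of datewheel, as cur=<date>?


Answer: cur=2238-10-26

Derivation:
>> yhop(n: 10)
<< 2236-02-26
>> lunge(n: 32)
<< 2238-10-26
>> closeout()
<< 2238-10-31
>> yhop(n: 6)
<< 2244-10-31
>> markday(d: 1873-01-06)
<< 1873-01-06
>> roll(n: -320)
<< 1872-02-21


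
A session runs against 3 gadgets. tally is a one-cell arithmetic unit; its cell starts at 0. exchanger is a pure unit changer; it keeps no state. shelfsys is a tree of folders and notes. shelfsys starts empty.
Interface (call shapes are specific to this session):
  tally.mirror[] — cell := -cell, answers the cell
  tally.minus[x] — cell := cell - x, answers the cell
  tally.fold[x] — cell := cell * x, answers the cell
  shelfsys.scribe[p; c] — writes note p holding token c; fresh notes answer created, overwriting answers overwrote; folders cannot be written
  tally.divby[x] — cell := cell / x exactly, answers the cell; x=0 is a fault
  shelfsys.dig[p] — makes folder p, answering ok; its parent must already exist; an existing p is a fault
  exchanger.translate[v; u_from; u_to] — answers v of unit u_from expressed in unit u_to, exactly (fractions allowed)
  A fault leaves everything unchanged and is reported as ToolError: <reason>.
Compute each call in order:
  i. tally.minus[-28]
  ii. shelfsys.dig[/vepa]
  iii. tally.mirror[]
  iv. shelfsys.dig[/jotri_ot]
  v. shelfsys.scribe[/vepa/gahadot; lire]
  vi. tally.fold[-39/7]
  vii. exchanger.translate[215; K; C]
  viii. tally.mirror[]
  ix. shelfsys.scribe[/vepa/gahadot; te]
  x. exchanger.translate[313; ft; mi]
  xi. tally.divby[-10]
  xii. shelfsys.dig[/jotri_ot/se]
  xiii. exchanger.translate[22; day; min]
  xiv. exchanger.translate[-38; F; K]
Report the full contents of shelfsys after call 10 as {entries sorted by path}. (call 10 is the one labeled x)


Answer: {jotri_ot/, vepa/, vepa/gahadot=te}

Derivation:
# 1. tally.minus(x: -28) -> 28
# 2. shelfsys.dig(p: /vepa) -> ok
# 3. tally.mirror() -> -28
# 4. shelfsys.dig(p: /jotri_ot) -> ok
# 5. shelfsys.scribe(p: /vepa/gahadot, c: lire) -> created
# 6. tally.fold(x: -39/7) -> 156
# 7. exchanger.translate(v: 215, u_from: K, u_to: C) -> -1163/20
# 8. tally.mirror() -> -156
# 9. shelfsys.scribe(p: /vepa/gahadot, c: te) -> overwrote
# 10. exchanger.translate(v: 313, u_from: ft, u_to: mi) -> 313/5280
# 11. tally.divby(x: -10) -> 78/5
# 12. shelfsys.dig(p: /jotri_ot/se) -> ok
# 13. exchanger.translate(v: 22, u_from: day, u_to: min) -> 31680
# 14. exchanger.translate(v: -38, u_from: F, u_to: K) -> 42167/180


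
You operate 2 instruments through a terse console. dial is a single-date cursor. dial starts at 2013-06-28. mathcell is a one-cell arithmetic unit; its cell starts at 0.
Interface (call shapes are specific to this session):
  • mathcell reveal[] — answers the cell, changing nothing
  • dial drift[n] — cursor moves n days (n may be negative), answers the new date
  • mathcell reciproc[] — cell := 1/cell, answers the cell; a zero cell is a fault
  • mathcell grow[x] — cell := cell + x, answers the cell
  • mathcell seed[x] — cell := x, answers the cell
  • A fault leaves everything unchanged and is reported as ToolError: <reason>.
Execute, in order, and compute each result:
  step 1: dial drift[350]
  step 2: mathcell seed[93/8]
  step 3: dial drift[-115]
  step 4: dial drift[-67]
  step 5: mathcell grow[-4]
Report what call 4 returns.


Then dial drift with n: 350, and observe 2014-06-13.
Next I call mathcell seed with x: 93/8, yielding 93/8.
I call dial drift with n: -115, giving 2014-02-18.
Then dial drift with n: -67, yielding 2013-12-13.
I run mathcell grow with x: -4, giving 61/8.

Answer: 2013-12-13


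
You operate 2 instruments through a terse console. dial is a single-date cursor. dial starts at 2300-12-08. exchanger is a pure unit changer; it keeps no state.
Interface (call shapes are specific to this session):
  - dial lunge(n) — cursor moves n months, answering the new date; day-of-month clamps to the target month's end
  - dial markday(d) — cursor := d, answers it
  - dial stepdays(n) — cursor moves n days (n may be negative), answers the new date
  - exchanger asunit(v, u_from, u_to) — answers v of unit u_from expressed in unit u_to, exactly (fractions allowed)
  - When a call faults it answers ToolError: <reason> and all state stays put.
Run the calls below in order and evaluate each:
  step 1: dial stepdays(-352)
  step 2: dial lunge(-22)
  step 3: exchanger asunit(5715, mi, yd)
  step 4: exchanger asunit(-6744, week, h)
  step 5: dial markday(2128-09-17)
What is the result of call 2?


> dial stepdays n=-352
  2299-12-21
> dial lunge n=-22
  2298-02-21
> exchanger asunit v=5715 u_from=mi u_to=yd
  10058400
> exchanger asunit v=-6744 u_from=week u_to=h
  -1132992
> dial markday d=2128-09-17
  2128-09-17

Answer: 2298-02-21


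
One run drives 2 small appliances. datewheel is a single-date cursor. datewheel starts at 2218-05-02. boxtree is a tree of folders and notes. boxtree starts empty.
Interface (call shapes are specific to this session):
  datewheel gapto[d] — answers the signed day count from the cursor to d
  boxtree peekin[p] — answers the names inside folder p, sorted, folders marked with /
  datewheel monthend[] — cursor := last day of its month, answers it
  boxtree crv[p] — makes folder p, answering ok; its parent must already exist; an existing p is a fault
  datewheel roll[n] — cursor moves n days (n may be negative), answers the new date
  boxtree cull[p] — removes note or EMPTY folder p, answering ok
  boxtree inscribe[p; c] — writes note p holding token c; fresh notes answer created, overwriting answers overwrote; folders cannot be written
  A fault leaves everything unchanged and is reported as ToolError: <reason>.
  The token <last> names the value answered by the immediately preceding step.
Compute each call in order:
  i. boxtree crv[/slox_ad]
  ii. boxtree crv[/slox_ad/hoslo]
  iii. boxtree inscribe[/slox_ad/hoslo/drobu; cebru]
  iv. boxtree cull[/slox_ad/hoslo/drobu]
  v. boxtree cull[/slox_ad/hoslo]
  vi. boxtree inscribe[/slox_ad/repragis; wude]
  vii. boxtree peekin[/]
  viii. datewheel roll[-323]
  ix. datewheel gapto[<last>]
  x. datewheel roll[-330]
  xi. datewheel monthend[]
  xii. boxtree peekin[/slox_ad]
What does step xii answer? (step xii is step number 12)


% 1. boxtree crv(p=/slox_ad) : ok
% 2. boxtree crv(p=/slox_ad/hoslo) : ok
% 3. boxtree inscribe(p=/slox_ad/hoslo/drobu, c=cebru) : created
% 4. boxtree cull(p=/slox_ad/hoslo/drobu) : ok
% 5. boxtree cull(p=/slox_ad/hoslo) : ok
% 6. boxtree inscribe(p=/slox_ad/repragis, c=wude) : created
% 7. boxtree peekin(p=/) : [slox_ad/]
% 8. datewheel roll(n=-323) : 2217-06-13
% 9. datewheel gapto(d=<last>) : 0
% 10. datewheel roll(n=-330) : 2216-07-18
% 11. datewheel monthend() : 2216-07-31
% 12. boxtree peekin(p=/slox_ad) : [repragis]

Answer: [repragis]


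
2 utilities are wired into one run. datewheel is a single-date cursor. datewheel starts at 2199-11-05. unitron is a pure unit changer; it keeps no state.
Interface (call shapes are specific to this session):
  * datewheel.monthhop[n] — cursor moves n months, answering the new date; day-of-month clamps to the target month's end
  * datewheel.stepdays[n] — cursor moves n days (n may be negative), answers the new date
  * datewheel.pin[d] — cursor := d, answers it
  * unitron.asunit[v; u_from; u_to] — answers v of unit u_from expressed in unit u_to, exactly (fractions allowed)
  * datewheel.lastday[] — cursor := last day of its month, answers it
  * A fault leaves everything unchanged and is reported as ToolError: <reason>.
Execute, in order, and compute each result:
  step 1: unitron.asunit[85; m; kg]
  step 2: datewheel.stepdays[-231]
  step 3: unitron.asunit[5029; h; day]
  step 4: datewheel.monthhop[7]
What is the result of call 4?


Then unitron.asunit with 85, m, kg, which returns ToolError: incompatible units.
I try datewheel.stepdays with -231, and get 2199-03-19.
Now I run unitron.asunit with 5029, h, day, → 5029/24.
Invoking datewheel.monthhop with 7, — result: 2199-10-19.

Answer: 2199-10-19


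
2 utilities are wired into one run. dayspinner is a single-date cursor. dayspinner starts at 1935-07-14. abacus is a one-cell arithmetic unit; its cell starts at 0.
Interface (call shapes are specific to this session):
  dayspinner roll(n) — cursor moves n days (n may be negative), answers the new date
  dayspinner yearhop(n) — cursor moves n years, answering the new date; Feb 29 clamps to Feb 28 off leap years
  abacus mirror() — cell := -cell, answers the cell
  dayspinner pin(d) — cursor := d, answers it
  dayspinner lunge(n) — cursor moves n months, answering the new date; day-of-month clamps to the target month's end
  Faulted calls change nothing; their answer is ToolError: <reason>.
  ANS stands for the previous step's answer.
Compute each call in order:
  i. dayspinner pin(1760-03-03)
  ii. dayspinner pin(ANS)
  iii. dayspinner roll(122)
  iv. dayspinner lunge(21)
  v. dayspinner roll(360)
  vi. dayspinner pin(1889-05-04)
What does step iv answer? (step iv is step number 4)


Answer: 1762-04-03

Derivation:
Do: dayspinner pin[d=1760-03-03]
See: 1760-03-03
Do: dayspinner pin[d=ANS]
See: 1760-03-03
Do: dayspinner roll[n=122]
See: 1760-07-03
Do: dayspinner lunge[n=21]
See: 1762-04-03
Do: dayspinner roll[n=360]
See: 1763-03-29
Do: dayspinner pin[d=1889-05-04]
See: 1889-05-04


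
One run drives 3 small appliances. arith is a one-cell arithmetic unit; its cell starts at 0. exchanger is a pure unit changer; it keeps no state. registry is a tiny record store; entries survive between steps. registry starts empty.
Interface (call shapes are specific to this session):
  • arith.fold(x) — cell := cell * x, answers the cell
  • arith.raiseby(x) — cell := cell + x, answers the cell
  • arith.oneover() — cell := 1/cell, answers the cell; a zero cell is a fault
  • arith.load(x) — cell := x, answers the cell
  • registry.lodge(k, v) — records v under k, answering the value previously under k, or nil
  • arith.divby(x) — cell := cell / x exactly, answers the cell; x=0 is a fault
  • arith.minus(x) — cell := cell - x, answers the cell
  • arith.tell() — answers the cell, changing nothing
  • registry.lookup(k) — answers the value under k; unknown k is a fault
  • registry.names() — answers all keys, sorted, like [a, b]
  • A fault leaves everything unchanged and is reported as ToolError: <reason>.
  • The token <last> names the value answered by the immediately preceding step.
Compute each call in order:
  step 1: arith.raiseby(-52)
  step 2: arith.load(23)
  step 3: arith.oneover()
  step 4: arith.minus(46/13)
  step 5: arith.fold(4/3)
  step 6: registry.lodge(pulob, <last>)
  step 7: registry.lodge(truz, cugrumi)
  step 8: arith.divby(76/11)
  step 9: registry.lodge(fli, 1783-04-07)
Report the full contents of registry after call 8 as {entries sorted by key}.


Answer: {pulob=-4180/897, truz=cugrumi}

Derivation:
-- 1. arith.raiseby(x→-52) == -52
-- 2. arith.load(x→23) == 23
-- 3. arith.oneover() == 1/23
-- 4. arith.minus(x→46/13) == -1045/299
-- 5. arith.fold(x→4/3) == -4180/897
-- 6. registry.lodge(k→pulob, v→<last>) == nil
-- 7. registry.lodge(k→truz, v→cugrumi) == nil
-- 8. arith.divby(x→76/11) == -605/897
-- 9. registry.lodge(k→fli, v→1783-04-07) == nil


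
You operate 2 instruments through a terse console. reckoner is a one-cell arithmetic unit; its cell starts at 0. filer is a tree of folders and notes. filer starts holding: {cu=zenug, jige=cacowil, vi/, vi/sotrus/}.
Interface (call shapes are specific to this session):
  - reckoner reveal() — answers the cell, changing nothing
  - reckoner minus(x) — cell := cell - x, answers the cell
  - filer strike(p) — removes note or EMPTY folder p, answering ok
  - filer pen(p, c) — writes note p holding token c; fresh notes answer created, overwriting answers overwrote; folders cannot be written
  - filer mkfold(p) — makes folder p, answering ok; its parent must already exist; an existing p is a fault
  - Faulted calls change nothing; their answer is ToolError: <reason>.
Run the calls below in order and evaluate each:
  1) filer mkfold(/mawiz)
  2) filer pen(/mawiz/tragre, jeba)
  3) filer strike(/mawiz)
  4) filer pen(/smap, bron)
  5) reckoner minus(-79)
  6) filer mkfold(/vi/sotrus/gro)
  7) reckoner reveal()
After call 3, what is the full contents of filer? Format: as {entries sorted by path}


Answer: {cu=zenug, jige=cacowil, mawiz/, mawiz/tragre=jeba, vi/, vi/sotrus/}

Derivation:
-- filer mkfold(p='/mawiz') => ok
-- filer pen(p='/mawiz/tragre', c='jeba') => created
-- filer strike(p='/mawiz') => ToolError: not empty
-- filer pen(p='/smap', c='bron') => created
-- reckoner minus(x='-79') => 79
-- filer mkfold(p='/vi/sotrus/gro') => ok
-- reckoner reveal() => 79


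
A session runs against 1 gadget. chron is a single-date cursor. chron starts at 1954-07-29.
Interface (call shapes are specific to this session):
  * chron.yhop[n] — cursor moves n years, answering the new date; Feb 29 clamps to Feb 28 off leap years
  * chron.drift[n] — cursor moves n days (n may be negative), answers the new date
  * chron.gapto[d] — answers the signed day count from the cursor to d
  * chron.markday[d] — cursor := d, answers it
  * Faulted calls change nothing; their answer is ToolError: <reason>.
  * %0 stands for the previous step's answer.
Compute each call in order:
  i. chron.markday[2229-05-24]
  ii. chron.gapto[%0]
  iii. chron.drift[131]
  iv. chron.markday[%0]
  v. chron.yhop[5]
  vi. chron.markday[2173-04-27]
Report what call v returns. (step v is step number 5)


Step: markday[d→2229-05-24]
Result: 2229-05-24
Step: gapto[d→%0]
Result: 0
Step: drift[n→131]
Result: 2229-10-02
Step: markday[d→%0]
Result: 2229-10-02
Step: yhop[n→5]
Result: 2234-10-02
Step: markday[d→2173-04-27]
Result: 2173-04-27

Answer: 2234-10-02


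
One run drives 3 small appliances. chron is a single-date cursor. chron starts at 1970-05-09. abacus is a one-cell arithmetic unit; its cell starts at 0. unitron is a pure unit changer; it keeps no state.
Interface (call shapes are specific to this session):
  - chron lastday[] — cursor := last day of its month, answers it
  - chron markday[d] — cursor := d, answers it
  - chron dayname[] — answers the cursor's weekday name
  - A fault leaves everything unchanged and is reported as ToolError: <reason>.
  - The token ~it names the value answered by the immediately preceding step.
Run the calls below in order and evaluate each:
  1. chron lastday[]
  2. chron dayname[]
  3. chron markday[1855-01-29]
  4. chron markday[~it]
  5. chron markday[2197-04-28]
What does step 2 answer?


% chron lastday() == 1970-05-31
% chron dayname() == Sunday
% chron markday(d=1855-01-29) == 1855-01-29
% chron markday(d=~it) == 1855-01-29
% chron markday(d=2197-04-28) == 2197-04-28

Answer: Sunday


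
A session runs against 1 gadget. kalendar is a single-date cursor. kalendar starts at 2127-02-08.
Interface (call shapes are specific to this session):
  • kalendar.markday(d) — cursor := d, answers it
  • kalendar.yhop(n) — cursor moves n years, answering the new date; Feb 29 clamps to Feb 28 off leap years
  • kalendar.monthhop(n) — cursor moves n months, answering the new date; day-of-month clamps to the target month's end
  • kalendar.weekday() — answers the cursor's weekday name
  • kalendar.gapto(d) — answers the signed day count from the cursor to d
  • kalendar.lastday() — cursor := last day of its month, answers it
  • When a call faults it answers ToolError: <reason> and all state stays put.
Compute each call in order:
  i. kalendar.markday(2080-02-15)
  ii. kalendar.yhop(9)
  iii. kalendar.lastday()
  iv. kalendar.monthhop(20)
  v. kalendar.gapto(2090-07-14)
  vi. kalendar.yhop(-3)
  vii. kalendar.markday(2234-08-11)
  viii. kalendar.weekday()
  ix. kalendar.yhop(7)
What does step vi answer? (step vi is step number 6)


Answer: 2087-10-28

Derivation:
% 1. markday(d=2080-02-15) ~> 2080-02-15
% 2. yhop(n=9) ~> 2089-02-15
% 3. lastday() ~> 2089-02-28
% 4. monthhop(n=20) ~> 2090-10-28
% 5. gapto(d=2090-07-14) ~> -106
% 6. yhop(n=-3) ~> 2087-10-28
% 7. markday(d=2234-08-11) ~> 2234-08-11
% 8. weekday() ~> Monday
% 9. yhop(n=7) ~> 2241-08-11


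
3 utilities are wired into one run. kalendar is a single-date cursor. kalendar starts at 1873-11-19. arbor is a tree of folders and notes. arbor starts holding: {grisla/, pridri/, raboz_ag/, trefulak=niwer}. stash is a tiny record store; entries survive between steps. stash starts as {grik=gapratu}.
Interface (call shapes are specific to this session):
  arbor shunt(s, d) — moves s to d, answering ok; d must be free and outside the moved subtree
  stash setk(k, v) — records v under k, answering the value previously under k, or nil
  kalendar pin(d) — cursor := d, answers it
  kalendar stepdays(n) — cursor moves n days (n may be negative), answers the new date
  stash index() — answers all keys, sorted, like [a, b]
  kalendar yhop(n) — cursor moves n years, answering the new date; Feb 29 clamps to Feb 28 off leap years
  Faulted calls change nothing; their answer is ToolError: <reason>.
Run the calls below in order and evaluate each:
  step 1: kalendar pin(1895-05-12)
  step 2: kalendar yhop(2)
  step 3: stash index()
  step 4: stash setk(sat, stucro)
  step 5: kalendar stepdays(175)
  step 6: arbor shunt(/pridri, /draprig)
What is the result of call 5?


Now I run kalendar pin on d=1895-05-12, and get 1895-05-12.
Then kalendar yhop on n=2: 1897-05-12.
Next I call stash index, and observe [grik].
Invoking stash setk on k=sat, v=stucro, giving nil.
Invoking kalendar stepdays on n=175, — result: 1897-11-03.
I run arbor shunt on s=/pridri, d=/draprig, and see ok.

Answer: 1897-11-03


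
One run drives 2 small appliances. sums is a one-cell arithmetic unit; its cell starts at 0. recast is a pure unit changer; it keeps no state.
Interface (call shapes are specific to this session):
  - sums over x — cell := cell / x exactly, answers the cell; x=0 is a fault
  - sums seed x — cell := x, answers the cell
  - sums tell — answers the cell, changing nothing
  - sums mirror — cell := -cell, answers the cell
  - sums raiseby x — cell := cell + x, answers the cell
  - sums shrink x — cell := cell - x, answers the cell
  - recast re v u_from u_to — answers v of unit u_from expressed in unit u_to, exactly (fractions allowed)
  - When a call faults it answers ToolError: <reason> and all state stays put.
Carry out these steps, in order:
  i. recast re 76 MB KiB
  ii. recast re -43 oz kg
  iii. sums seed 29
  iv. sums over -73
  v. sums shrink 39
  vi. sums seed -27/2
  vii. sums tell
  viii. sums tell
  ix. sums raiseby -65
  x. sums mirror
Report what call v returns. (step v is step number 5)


Answer: -2876/73

Derivation:
% recast re v→76 u_from→MB u_to→KiB
= 296875/4
% recast re v→-43 u_from→oz u_to→kg
= -1950447191/1600000000
% sums seed x→29
= 29
% sums over x→-73
= -29/73
% sums shrink x→39
= -2876/73
% sums seed x→-27/2
= -27/2
% sums tell
= -27/2
% sums tell
= -27/2
% sums raiseby x→-65
= -157/2
% sums mirror
= 157/2


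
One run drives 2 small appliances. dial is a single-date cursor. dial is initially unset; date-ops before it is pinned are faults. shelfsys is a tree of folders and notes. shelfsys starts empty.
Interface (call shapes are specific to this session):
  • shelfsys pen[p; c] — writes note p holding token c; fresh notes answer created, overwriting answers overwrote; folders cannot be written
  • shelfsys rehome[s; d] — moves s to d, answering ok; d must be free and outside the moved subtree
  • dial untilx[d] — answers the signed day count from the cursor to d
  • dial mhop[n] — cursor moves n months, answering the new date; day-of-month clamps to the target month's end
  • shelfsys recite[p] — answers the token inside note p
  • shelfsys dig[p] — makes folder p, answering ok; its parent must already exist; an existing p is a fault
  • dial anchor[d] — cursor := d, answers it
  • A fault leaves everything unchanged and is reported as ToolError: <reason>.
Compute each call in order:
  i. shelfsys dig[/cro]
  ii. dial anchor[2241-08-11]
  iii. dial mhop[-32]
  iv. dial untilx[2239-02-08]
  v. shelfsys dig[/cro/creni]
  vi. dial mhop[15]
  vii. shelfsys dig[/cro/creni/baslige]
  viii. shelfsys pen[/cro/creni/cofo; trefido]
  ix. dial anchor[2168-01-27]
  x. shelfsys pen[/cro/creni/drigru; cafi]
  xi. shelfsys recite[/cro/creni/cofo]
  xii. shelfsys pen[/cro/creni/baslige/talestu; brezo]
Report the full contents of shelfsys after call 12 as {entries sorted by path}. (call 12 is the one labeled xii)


Answer: {cro/, cro/creni/, cro/creni/baslige/, cro/creni/baslige/talestu=brezo, cro/creni/cofo=trefido, cro/creni/drigru=cafi}

Derivation:
Next I call shelfsys dig(p→/cro), giving ok.
Next I call dial anchor(d→2241-08-11), yielding 2241-08-11.
Then dial mhop(n→-32), and see 2238-12-11.
I invoke dial untilx(d→2239-02-08): 59.
I try shelfsys dig(p→/cro/creni), yielding ok.
I invoke dial mhop(n→15), yielding 2240-03-11.
Now I run shelfsys dig(p→/cro/creni/baslige), and get ok.
Calling shelfsys pen(p→/cro/creni/cofo, c→trefido), which returns created.
Now I run dial anchor(d→2168-01-27), → 2168-01-27.
Invoking shelfsys pen(p→/cro/creni/drigru, c→cafi), yielding created.
I run shelfsys recite(p→/cro/creni/cofo), giving trefido.
I invoke shelfsys pen(p→/cro/creni/baslige/talestu, c→brezo), → created.


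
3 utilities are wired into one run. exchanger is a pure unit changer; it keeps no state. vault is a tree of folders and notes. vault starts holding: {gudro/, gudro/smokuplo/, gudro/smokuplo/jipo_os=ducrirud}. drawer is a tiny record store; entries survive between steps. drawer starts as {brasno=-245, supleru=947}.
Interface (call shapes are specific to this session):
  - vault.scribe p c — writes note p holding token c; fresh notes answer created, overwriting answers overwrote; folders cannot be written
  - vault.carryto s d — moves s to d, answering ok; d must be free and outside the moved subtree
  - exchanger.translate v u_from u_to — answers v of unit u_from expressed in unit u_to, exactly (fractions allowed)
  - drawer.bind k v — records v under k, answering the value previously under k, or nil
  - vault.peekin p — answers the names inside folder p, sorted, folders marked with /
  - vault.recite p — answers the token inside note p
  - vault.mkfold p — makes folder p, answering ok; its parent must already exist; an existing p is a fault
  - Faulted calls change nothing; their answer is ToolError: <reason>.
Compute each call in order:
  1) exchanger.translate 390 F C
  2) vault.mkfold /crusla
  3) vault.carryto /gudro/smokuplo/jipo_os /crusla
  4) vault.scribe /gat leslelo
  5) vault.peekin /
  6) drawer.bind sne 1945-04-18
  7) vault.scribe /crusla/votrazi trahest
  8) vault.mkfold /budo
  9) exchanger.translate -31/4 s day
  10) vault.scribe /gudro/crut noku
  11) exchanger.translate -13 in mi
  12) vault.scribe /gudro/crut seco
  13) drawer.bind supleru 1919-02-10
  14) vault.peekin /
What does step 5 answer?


CALL exchanger.translate[v→390; u_from→F; u_to→C]
RET  1790/9
CALL vault.mkfold[p→/crusla]
RET  ok
CALL vault.carryto[s→/gudro/smokuplo/jipo_os; d→/crusla]
RET  ToolError: exists
CALL vault.scribe[p→/gat; c→leslelo]
RET  created
CALL vault.peekin[p→/]
RET  [crusla/, gat, gudro/]
CALL drawer.bind[k→sne; v→1945-04-18]
RET  nil
CALL vault.scribe[p→/crusla/votrazi; c→trahest]
RET  created
CALL vault.mkfold[p→/budo]
RET  ok
CALL exchanger.translate[v→-31/4; u_from→s; u_to→day]
RET  -31/345600
CALL vault.scribe[p→/gudro/crut; c→noku]
RET  created
CALL exchanger.translate[v→-13; u_from→in; u_to→mi]
RET  -13/63360
CALL vault.scribe[p→/gudro/crut; c→seco]
RET  overwrote
CALL drawer.bind[k→supleru; v→1919-02-10]
RET  947
CALL vault.peekin[p→/]
RET  [budo/, crusla/, gat, gudro/]

Answer: [crusla/, gat, gudro/]


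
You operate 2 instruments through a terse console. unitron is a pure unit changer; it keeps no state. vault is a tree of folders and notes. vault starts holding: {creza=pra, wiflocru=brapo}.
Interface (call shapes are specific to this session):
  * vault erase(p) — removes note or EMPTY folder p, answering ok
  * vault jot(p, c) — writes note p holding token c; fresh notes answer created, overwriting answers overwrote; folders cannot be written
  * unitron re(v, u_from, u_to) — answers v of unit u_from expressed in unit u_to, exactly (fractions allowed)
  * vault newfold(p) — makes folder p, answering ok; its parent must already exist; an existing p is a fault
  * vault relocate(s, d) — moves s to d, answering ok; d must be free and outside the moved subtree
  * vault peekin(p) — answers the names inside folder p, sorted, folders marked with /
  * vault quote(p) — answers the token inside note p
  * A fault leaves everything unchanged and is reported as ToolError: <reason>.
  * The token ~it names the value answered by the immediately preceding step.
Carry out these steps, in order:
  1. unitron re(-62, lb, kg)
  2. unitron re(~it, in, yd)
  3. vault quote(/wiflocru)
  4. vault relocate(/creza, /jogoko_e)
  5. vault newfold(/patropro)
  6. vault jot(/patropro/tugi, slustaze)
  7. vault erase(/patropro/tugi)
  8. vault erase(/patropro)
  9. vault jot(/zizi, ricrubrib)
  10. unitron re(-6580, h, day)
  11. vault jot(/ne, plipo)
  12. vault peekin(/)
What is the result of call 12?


Answer: [jogoko_e, ne, wiflocru, zizi]

Derivation:
CALL unitron re[v→-62; u_from→lb; u_to→kg]
RET  -1406136347/50000000
CALL unitron re[v→~it; u_from→in; u_to→yd]
RET  -1406136347/1800000000
CALL vault quote[p→/wiflocru]
RET  brapo
CALL vault relocate[s→/creza; d→/jogoko_e]
RET  ok
CALL vault newfold[p→/patropro]
RET  ok
CALL vault jot[p→/patropro/tugi; c→slustaze]
RET  created
CALL vault erase[p→/patropro/tugi]
RET  ok
CALL vault erase[p→/patropro]
RET  ok
CALL vault jot[p→/zizi; c→ricrubrib]
RET  created
CALL unitron re[v→-6580; u_from→h; u_to→day]
RET  -1645/6
CALL vault jot[p→/ne; c→plipo]
RET  created
CALL vault peekin[p→/]
RET  [jogoko_e, ne, wiflocru, zizi]


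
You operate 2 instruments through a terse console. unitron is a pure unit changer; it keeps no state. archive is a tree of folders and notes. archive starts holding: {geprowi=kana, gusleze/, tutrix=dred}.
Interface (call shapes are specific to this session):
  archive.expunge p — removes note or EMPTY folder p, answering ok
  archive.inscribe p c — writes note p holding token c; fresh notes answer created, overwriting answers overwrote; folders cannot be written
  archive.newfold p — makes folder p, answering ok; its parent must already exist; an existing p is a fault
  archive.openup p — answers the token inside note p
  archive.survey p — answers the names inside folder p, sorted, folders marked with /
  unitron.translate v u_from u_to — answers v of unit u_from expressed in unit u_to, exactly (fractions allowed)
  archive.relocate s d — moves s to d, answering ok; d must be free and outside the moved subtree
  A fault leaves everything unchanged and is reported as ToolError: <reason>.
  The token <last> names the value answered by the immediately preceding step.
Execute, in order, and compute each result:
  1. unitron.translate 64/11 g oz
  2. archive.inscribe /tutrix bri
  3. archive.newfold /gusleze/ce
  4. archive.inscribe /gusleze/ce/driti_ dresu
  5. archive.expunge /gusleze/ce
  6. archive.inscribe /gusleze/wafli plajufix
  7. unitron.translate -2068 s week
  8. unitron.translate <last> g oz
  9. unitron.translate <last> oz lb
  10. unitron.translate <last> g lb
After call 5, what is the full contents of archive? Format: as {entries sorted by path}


% unitron.translate v='64/11' u_from='g' u_to='oz'
  102400000/498951607
% archive.inscribe p='/tutrix' c='bri'
  overwrote
% archive.newfold p='/gusleze/ce'
  ok
% archive.inscribe p='/gusleze/ce/driti_' c='dresu'
  created
% archive.expunge p='/gusleze/ce'
  ToolError: not empty
% archive.inscribe p='/gusleze/wafli' c='plajufix'
  created
% unitron.translate v='-2068' u_from='s' u_to='week'
  -517/151200
% unitron.translate v='<last>' u_from='g' u_to='oz'
  -94000/779354163
% unitron.translate v='<last>' u_from='oz' u_to='lb'
  -5875/779354163
% unitron.translate v='<last>' u_from='g' u_to='lb'
  -587500000/35350910186453631

Answer: {geprowi=kana, gusleze/, gusleze/ce/, gusleze/ce/driti_=dresu, tutrix=bri}


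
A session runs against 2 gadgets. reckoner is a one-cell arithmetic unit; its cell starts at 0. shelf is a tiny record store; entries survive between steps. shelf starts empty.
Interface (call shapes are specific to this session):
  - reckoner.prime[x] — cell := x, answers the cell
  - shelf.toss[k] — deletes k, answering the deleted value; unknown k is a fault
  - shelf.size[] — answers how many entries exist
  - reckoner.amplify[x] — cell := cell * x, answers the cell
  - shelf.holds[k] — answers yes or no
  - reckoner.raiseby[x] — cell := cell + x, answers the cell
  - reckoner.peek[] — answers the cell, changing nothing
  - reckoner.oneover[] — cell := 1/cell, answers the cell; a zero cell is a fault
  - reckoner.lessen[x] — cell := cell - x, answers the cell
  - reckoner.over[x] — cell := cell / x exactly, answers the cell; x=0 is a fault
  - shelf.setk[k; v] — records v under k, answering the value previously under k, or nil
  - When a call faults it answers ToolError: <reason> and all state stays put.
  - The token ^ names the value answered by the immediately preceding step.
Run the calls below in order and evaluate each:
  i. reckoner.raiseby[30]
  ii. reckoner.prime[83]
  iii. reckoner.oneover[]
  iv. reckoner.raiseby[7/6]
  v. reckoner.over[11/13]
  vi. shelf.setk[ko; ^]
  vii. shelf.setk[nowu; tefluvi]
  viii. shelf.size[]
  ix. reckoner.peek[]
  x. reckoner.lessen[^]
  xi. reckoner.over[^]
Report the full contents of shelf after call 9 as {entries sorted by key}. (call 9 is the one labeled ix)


Answer: {ko=7631/5478, nowu=tefluvi}

Derivation:
$ raiseby x=30
  30
$ prime x=83
  83
$ oneover
  1/83
$ raiseby x=7/6
  587/498
$ over x=11/13
  7631/5478
$ setk k=ko v=^
  nil
$ setk k=nowu v=tefluvi
  nil
$ size
  2
$ peek
  7631/5478
$ lessen x=^
  0
$ over x=^
  ToolError: division by zero


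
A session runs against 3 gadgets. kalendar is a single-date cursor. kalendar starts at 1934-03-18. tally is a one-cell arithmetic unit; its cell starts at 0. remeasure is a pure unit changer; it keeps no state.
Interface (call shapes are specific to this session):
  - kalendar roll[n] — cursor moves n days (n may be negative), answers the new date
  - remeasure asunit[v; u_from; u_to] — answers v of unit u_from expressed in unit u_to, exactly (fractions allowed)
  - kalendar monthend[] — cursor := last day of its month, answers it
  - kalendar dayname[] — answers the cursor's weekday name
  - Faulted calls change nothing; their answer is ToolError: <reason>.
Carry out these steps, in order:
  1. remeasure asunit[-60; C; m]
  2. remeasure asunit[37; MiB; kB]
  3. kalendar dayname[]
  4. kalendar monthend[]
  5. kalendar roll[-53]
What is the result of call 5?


-> remeasure asunit(v→-60, u_from→C, u_to→m)
<- ToolError: incompatible units
-> remeasure asunit(v→37, u_from→MiB, u_to→kB)
<- 4849664/125
-> kalendar dayname()
<- Sunday
-> kalendar monthend()
<- 1934-03-31
-> kalendar roll(n→-53)
<- 1934-02-06

Answer: 1934-02-06


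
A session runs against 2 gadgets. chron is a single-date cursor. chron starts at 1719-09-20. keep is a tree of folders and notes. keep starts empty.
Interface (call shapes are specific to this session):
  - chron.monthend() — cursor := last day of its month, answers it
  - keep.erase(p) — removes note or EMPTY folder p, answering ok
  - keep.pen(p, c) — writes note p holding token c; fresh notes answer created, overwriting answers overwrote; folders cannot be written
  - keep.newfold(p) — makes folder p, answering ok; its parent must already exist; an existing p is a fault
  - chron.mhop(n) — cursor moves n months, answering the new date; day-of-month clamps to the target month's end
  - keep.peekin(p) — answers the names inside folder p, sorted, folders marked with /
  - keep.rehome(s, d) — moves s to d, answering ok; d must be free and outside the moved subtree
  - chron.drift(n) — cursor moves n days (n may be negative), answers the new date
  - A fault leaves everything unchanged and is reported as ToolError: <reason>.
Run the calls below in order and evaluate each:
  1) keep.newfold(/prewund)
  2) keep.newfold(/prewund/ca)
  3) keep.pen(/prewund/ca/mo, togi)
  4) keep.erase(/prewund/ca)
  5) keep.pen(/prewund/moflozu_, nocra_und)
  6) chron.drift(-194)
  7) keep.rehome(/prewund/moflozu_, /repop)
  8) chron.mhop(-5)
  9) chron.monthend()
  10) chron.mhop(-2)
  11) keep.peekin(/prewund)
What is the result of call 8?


==> newfold(p='/prewund')
<== ok
==> newfold(p='/prewund/ca')
<== ok
==> pen(p='/prewund/ca/mo', c='togi')
<== created
==> erase(p='/prewund/ca')
<== ToolError: not empty
==> pen(p='/prewund/moflozu_', c='nocra_und')
<== created
==> drift(n='-194')
<== 1719-03-10
==> rehome(s='/prewund/moflozu_', d='/repop')
<== ok
==> mhop(n='-5')
<== 1718-10-10
==> monthend()
<== 1718-10-31
==> mhop(n='-2')
<== 1718-08-31
==> peekin(p='/prewund')
<== [ca/]

Answer: 1718-10-10


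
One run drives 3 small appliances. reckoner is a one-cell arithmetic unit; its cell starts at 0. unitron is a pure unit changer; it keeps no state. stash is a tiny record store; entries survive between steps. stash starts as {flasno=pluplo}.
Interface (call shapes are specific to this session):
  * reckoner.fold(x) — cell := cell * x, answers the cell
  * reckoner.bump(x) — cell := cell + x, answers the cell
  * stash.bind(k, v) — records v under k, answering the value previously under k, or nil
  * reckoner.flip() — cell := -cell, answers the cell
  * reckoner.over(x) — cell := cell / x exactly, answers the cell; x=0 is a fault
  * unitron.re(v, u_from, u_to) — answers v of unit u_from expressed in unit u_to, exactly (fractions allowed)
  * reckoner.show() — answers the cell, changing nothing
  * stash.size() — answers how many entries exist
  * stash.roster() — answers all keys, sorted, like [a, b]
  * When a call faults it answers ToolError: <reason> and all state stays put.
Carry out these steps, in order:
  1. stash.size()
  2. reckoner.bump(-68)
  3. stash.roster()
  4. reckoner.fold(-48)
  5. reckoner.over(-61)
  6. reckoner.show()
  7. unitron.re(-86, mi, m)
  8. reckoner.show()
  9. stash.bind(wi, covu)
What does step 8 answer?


# stash.size() : 1
# reckoner.bump(x: -68) : -68
# stash.roster() : [flasno]
# reckoner.fold(x: -48) : 3264
# reckoner.over(x: -61) : -3264/61
# reckoner.show() : -3264/61
# unitron.re(v: -86, u_from: mi, u_to: m) : -17300448/125
# reckoner.show() : -3264/61
# stash.bind(k: wi, v: covu) : nil

Answer: -3264/61


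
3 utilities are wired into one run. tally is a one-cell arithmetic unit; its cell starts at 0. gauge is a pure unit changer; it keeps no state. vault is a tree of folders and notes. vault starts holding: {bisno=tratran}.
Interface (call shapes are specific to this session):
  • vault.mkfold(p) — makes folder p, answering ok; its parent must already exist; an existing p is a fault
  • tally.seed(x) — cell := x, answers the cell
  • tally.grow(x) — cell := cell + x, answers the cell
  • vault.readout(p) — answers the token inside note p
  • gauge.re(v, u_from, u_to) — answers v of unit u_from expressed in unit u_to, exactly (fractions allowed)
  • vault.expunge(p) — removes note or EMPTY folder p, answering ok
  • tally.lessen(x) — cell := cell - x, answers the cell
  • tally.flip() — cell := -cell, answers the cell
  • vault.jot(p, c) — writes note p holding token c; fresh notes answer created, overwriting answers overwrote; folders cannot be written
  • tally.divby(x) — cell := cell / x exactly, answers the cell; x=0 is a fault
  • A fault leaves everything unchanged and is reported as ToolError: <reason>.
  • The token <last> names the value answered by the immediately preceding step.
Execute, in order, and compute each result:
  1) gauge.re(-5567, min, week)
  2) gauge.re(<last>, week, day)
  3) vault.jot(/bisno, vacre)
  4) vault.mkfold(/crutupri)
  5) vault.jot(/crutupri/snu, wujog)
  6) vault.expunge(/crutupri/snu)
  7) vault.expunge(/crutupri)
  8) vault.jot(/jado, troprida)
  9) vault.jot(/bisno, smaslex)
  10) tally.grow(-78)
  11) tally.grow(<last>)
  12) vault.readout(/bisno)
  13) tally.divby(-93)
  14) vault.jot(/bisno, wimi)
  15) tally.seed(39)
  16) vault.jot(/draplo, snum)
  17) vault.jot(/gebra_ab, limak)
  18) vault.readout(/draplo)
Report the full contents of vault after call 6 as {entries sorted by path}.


Invoking re passing v=-5567, u_from=min, u_to=week, giving -5567/10080.
I use re passing v=<last>, u_from=week, u_to=day, → -5567/1440.
Then jot passing p=/bisno, c=vacre, giving overwrote.
I try mkfold passing p=/crutupri, → ok.
Now I run jot passing p=/crutupri/snu, c=wujog, and get created.
Now I run expunge passing p=/crutupri/snu, and get ok.
Next I call expunge passing p=/crutupri, which returns ok.
Invoking jot passing p=/jado, c=troprida: created.
Next I call jot passing p=/bisno, c=smaslex, yielding overwrote.
Calling grow passing x=-78, — result: -78.
Next I call grow passing x=<last>: -156.
Then readout passing p=/bisno, which returns smaslex.
Then divby passing x=-93, and observe 52/31.
I invoke jot passing p=/bisno, c=wimi, and see overwrote.
I invoke seed passing x=39, and get 39.
Then jot passing p=/draplo, c=snum, which returns created.
Calling jot passing p=/gebra_ab, c=limak, — result: created.
Then readout passing p=/draplo, — result: snum.

Answer: {bisno=vacre, crutupri/}
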